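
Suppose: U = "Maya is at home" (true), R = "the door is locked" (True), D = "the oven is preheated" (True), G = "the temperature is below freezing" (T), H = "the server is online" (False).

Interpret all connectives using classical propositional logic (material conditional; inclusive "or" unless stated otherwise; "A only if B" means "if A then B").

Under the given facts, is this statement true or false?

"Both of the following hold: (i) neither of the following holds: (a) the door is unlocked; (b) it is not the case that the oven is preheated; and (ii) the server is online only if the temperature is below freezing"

In symbols: (~R nor ~D) & (H -> G)

~R = ~T = F
~D = ~T = F
~R nor ~D = F nor F = T
H -> G = F -> T = T
(~R nor ~D) & (H -> G) = T & T = T

True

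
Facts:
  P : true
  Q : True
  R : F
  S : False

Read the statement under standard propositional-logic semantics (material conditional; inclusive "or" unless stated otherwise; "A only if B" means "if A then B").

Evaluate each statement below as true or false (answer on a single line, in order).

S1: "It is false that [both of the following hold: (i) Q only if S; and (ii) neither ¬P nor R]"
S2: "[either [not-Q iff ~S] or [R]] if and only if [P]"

S1 T; S2 F

S1: Parsed as not ((Q -> S) and (not P nor R))

Q -> S = True -> False = False
not P = not True = False
not P nor R = False nor False = True
(Q -> S) and (not P nor R) = False and True = False
not ((Q -> S) and (not P nor R)) = not False = True
Thus S1 is true.

S2: In symbols: ((not Q iff not S) or R) iff P

not Q = not True = False
not S = not False = True
not Q iff not S = False iff True = False
(not Q iff not S) or R = False or False = False
((not Q iff not S) or R) iff P = False iff True = False
So S2 is false.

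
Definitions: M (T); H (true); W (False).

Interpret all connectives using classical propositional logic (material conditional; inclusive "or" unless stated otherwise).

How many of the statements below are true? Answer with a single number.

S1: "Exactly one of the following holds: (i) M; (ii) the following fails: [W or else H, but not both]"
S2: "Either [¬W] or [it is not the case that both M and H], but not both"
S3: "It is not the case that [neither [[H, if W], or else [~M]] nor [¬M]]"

3

S1: In symbols: M ⊕ ¬(W ⊕ H)

W ⊕ H = F ⊕ T = T
¬(W ⊕ H) = ¬T = F
M ⊕ ¬(W ⊕ H) = T ⊕ F = T
Hence S1 is true.

S2: In symbols: ¬W ⊕ (M ↑ H)

¬W = ¬F = T
M ↑ H = T ↑ T = F
¬W ⊕ (M ↑ H) = T ⊕ F = T
Thus S2 is true.

S3: Parsed as ¬(((W → H) ∨ ¬M) ↓ ¬M)

W → H = F → T = T
¬M = ¬T = F
(W → H) ∨ ¬M = T ∨ F = T
¬M = ¬T = F
((W → H) ∨ ¬M) ↓ ¬M = T ↓ F = F
¬(((W → H) ∨ ¬M) ↓ ¬M) = ¬F = T
Thus S3 is true.

3 of the 3 statements are true.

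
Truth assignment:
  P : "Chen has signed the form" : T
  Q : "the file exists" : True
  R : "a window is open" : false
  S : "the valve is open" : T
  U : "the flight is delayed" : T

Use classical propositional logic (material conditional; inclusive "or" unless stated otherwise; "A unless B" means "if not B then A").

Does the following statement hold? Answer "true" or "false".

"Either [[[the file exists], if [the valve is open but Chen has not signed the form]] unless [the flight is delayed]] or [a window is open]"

In symbols: (((S ∧ ¬P) → Q) ∨ U) ∨ R

¬P = ¬T = F
S ∧ ¬P = T ∧ F = F
(S ∧ ¬P) → Q = F → T = T
((S ∧ ¬P) → Q) ∨ U = T ∨ T = T
(((S ∧ ¬P) → Q) ∨ U) ∨ R = T ∨ F = T

True.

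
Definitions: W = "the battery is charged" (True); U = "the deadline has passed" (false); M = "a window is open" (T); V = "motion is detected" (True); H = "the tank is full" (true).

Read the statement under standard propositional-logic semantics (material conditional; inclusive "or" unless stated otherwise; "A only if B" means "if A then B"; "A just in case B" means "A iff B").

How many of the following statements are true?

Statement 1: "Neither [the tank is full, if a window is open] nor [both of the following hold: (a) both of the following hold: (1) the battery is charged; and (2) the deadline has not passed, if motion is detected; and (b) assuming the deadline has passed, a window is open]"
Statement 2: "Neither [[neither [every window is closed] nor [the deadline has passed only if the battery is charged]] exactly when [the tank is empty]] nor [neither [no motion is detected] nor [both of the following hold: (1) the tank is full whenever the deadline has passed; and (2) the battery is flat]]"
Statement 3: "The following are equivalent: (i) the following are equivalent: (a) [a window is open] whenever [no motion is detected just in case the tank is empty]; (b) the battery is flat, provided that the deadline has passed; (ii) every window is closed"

Statement 1: Parsed as (M -> H) nor ((W and (V -> not U)) and (U -> M))

M -> H = True -> True = True
not U = not False = True
V -> not U = True -> True = True
W and (V -> not U) = True and True = True
U -> M = False -> True = True
(W and (V -> not U)) and (U -> M) = True and True = True
(M -> H) nor ((W and (V -> not U)) and (U -> M)) = True nor True = False
Thus Statement 1 is false.

Statement 2: Formalization: ((not M nor (U -> W)) iff not H) nor (not V nor ((U -> H) and not W))

not M = not True = False
U -> W = False -> True = True
not M nor (U -> W) = False nor True = False
not H = not True = False
(not M nor (U -> W)) iff not H = False iff False = True
not V = not True = False
U -> H = False -> True = True
not W = not True = False
(U -> H) and not W = True and False = False
not V nor ((U -> H) and not W) = False nor False = True
((not M nor (U -> W)) iff not H) nor (not V nor ((U -> H) and not W)) = True nor True = False
Hence Statement 2 is false.

Statement 3: Parsed as (((not V iff not H) -> M) iff (U -> not W)) iff not M

not V = not True = False
not H = not True = False
not V iff not H = False iff False = True
(not V iff not H) -> M = True -> True = True
not W = not True = False
U -> not W = False -> False = True
((not V iff not H) -> M) iff (U -> not W) = True iff True = True
not M = not True = False
(((not V iff not H) -> M) iff (U -> not W)) iff not M = True iff False = False
So Statement 3 is false.

Count: 0.

0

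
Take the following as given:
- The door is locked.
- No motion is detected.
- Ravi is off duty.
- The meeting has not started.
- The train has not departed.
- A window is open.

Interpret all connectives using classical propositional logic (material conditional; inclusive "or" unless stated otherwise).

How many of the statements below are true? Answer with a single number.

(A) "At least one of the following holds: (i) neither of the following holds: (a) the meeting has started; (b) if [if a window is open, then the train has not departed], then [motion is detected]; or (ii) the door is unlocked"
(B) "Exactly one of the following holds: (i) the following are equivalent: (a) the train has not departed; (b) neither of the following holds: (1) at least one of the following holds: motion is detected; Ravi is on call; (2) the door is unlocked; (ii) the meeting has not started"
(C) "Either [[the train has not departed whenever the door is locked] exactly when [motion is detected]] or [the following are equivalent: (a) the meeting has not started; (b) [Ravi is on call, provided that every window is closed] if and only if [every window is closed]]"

1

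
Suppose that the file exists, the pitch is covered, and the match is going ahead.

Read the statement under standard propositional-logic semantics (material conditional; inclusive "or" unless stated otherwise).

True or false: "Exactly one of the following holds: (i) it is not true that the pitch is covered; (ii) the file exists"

Let W = "the pitch is covered" (True), K = "the file exists" (True).
Formalization: not W xor K

not W = not True = False
not W xor K = False xor True = True

The statement is true.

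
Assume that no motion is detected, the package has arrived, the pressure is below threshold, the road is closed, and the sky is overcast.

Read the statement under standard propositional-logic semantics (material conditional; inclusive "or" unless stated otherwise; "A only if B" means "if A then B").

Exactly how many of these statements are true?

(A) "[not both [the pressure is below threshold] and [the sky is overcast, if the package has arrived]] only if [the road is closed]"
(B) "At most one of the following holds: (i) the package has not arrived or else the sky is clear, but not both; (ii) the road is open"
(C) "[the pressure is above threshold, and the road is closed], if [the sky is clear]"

3

Let R = "the pressure is above threshold" (False), Q = "the package has arrived" (True), U = "the sky is overcast" (True), S = "the road is closed" (True).

(A): Parsed as (not R nand (Q -> U)) -> S

not R = not False = True
Q -> U = True -> True = True
not R nand (Q -> U) = True nand True = False
(not R nand (Q -> U)) -> S = False -> True = True
So (A) is true.

(B): This is (not Q xor not U) nand not S.

not Q = not True = False
not U = not True = False
not Q xor not U = False xor False = False
not S = not True = False
(not Q xor not U) nand not S = False nand False = True
Thus (B) is true.

(C): In symbols: not U -> (R and S)

not U = not True = False
R and S = False and True = False
not U -> (R and S) = False -> False = True
So (C) is true.

True statements: 3.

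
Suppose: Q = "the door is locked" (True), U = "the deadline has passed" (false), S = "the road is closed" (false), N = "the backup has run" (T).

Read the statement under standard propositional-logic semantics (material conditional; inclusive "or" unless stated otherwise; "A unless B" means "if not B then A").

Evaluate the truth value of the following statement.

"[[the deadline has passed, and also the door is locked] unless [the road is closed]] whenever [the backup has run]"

false

This is N -> ((U & Q) | S).

U & Q = F & T = F
(U & Q) | S = F | F = F
N -> ((U & Q) | S) = T -> F = F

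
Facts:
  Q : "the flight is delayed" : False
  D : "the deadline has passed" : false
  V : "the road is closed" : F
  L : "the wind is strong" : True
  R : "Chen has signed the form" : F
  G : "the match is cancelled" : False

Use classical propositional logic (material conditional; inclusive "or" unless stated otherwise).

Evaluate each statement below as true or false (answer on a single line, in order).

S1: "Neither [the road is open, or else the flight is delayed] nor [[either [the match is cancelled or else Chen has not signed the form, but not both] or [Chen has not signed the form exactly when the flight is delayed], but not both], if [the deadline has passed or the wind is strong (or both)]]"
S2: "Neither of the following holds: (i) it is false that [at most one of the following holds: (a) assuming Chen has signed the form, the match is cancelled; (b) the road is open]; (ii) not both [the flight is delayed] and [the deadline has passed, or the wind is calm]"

S1 False, S2 False

S1: Formalization: (~V | Q) nor ((D | L) -> ((G xor ~R) xor (~R <-> Q)))

~V = ~F = T
~V | Q = T | F = T
D | L = F | T = T
~R = ~F = T
G xor ~R = F xor T = T
~R = ~F = T
~R <-> Q = T <-> F = F
(G xor ~R) xor (~R <-> Q) = T xor F = T
(D | L) -> ((G xor ~R) xor (~R <-> Q)) = T -> T = T
(~V | Q) nor ((D | L) -> ((G xor ~R) xor (~R <-> Q))) = T nor T = F
Thus S1 is false.

S2: Parsed as ~((R -> G) nand ~V) nor (Q nand (D | ~L))

R -> G = F -> F = T
~V = ~F = T
(R -> G) nand ~V = T nand T = F
~((R -> G) nand ~V) = ~F = T
~L = ~T = F
D | ~L = F | F = F
Q nand (D | ~L) = F nand F = T
~((R -> G) nand ~V) nor (Q nand (D | ~L)) = T nor T = F
Hence S2 is false.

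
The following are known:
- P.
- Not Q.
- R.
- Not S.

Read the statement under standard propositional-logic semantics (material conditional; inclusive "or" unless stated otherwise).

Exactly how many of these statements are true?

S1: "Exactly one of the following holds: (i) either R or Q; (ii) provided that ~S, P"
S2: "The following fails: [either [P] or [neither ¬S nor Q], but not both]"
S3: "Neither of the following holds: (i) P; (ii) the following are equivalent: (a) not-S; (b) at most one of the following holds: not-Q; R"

0

S1: Parsed as (R or Q) xor (not S -> P)

R or Q = True or False = True
not S = not False = True
not S -> P = True -> True = True
(R or Q) xor (not S -> P) = True xor True = False
Hence S1 is false.

S2: This is not (P xor (not S nor Q)).

not S = not False = True
not S nor Q = True nor False = False
P xor (not S nor Q) = True xor False = True
not (P xor (not S nor Q)) = not True = False
Hence S2 is false.

S3: Parsed as P nor (not S iff (not Q nand R))

not S = not False = True
not Q = not False = True
not Q nand R = True nand True = False
not S iff (not Q nand R) = True iff False = False
P nor (not S iff (not Q nand R)) = True nor False = False
Hence S3 is false.

0 of the 3 statements are true (none).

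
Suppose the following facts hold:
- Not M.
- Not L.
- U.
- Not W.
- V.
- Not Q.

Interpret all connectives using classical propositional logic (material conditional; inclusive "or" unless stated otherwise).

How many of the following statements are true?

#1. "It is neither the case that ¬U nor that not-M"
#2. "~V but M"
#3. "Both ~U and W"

#1: Parsed as ¬U ↓ ¬M

¬U = ¬T = F
¬M = ¬F = T
¬U ↓ ¬M = F ↓ T = F
Thus #1 is false.

#2: This is ¬V ∧ M.

¬V = ¬T = F
¬V ∧ M = F ∧ F = F
Thus #2 is false.

#3: Parsed as ¬U ∧ W

¬U = ¬T = F
¬U ∧ W = F ∧ F = F
Thus #3 is false.

True statements: 0 (none).

0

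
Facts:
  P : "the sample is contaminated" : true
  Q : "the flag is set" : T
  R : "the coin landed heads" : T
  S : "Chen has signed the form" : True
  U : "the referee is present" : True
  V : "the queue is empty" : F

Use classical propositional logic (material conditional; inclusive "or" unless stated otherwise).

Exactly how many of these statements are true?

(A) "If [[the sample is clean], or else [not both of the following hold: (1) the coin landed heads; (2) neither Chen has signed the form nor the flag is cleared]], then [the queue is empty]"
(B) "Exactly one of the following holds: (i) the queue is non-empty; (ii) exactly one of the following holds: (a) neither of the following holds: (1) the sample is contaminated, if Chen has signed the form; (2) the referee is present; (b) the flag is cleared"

(A): Parsed as (~P | (R nand (S nor ~Q))) -> V

~P = ~T = F
~Q = ~T = F
S nor ~Q = T nor F = F
R nand (S nor ~Q) = T nand F = T
~P | (R nand (S nor ~Q)) = F | T = T
(~P | (R nand (S nor ~Q))) -> V = T -> F = F
Hence (A) is false.

(B): This is ~V xor (((S -> P) nor U) xor ~Q).

~V = ~F = T
S -> P = T -> T = T
(S -> P) nor U = T nor T = F
~Q = ~T = F
((S -> P) nor U) xor ~Q = F xor F = F
~V xor (((S -> P) nor U) xor ~Q) = T xor F = T
So (B) is true.

1 of the 2 statements is true.

1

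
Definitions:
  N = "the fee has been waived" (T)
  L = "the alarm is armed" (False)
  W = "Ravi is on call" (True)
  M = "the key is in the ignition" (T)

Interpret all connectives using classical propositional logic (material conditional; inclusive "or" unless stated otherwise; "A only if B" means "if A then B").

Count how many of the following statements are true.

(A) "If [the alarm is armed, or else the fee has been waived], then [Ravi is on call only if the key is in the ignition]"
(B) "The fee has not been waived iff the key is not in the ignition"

2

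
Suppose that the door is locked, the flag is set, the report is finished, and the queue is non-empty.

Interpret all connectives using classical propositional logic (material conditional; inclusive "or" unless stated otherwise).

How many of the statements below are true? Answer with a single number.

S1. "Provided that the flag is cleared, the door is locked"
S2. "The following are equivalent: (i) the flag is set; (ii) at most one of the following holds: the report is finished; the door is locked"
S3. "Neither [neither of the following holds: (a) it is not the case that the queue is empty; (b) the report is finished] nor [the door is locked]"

Let Q = "the flag is set" (T), P = "the door is locked" (T), R = "the report is finished" (T), S = "the queue is empty" (F).

S1: In symbols: ~Q -> P

~Q = ~T = F
~Q -> P = F -> T = T
Hence S1 is true.

S2: This is Q <-> (R nand P).

R nand P = T nand T = F
Q <-> (R nand P) = T <-> F = F
Thus S2 is false.

S3: In symbols: (~S nor R) nor P

~S = ~F = T
~S nor R = T nor T = F
(~S nor R) nor P = F nor T = F
So S3 is false.

Count: 1.

1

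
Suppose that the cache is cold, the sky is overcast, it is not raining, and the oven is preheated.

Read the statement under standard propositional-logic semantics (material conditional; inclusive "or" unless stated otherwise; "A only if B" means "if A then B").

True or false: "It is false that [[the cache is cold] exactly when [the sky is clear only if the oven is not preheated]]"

False.

Let N = "the cache is warm" (F), R = "the sky is overcast" (T), G = "the oven is preheated" (T).
This is ~(~N <-> (~R -> ~G)).

~N = ~F = T
~R = ~T = F
~G = ~T = F
~R -> ~G = F -> F = T
~N <-> (~R -> ~G) = T <-> T = T
~(~N <-> (~R -> ~G)) = ~T = F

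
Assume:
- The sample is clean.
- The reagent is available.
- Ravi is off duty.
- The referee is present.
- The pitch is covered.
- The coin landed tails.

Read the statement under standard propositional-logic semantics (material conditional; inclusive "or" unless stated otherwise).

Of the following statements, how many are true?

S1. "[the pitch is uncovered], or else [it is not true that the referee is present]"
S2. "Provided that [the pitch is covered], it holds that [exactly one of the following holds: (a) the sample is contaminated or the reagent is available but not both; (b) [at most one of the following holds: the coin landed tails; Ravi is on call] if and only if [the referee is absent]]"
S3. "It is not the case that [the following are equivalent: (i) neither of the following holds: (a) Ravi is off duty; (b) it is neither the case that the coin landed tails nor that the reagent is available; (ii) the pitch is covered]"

Let U = "the pitch is covered" (T), S = "the referee is present" (T), P = "the sample is contaminated" (F), Q = "the reagent is available" (T), V = "the coin landed heads" (F), R = "Ravi is on call" (F).

S1: Formalization: ¬U ∨ ¬S

¬U = ¬T = F
¬S = ¬T = F
¬U ∨ ¬S = F ∨ F = F
Hence S1 is false.

S2: This is U → ((P ⊕ Q) ⊕ ((¬V ↑ R) ↔ ¬S)).

P ⊕ Q = F ⊕ T = T
¬V = ¬F = T
¬V ↑ R = T ↑ F = T
¬S = ¬T = F
(¬V ↑ R) ↔ ¬S = T ↔ F = F
(P ⊕ Q) ⊕ ((¬V ↑ R) ↔ ¬S) = T ⊕ F = T
U → ((P ⊕ Q) ⊕ ((¬V ↑ R) ↔ ¬S)) = T → T = T
Thus S2 is true.

S3: In symbols: ¬((¬R ↓ (¬V ↓ Q)) ↔ U)

¬R = ¬F = T
¬V = ¬F = T
¬V ↓ Q = T ↓ T = F
¬R ↓ (¬V ↓ Q) = T ↓ F = F
(¬R ↓ (¬V ↓ Q)) ↔ U = F ↔ T = F
¬((¬R ↓ (¬V ↓ Q)) ↔ U) = ¬F = T
Thus S3 is true.

True statements: 2 (S2, S3).

2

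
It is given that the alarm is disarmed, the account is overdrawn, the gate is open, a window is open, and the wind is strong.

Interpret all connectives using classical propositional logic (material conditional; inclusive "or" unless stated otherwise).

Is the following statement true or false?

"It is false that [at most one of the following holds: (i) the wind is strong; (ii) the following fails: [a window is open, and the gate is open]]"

Let M = "the wind is strong" (T), V = "a window is open" (T), R = "the gate is open" (T).
In symbols: ~(M nand ~(V & R))

V & R = T & T = T
~(V & R) = ~T = F
M nand ~(V & R) = T nand F = T
~(M nand ~(V & R)) = ~T = F

false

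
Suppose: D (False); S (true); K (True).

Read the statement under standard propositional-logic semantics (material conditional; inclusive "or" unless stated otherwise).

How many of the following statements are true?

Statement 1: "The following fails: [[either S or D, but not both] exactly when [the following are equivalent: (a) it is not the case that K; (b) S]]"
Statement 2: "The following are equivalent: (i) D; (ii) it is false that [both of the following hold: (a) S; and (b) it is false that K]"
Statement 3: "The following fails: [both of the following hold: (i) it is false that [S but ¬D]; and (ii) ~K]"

2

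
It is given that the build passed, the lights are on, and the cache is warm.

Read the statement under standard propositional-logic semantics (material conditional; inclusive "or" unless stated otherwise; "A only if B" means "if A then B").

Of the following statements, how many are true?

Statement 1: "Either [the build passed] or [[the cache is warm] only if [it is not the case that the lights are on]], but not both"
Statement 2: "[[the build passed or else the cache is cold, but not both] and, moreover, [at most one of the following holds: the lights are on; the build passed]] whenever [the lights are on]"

Let P = "the build passed" (T), R = "the cache is warm" (T), Q = "the lights are on" (T).

Statement 1: Formalization: P xor (R -> ~Q)

~Q = ~T = F
R -> ~Q = T -> F = F
P xor (R -> ~Q) = T xor F = T
Thus Statement 1 is true.

Statement 2: Parsed as Q -> ((P xor ~R) & (Q nand P))

~R = ~T = F
P xor ~R = T xor F = T
Q nand P = T nand T = F
(P xor ~R) & (Q nand P) = T & F = F
Q -> ((P xor ~R) & (Q nand P)) = T -> F = F
Thus Statement 2 is false.

True statements: 1.

1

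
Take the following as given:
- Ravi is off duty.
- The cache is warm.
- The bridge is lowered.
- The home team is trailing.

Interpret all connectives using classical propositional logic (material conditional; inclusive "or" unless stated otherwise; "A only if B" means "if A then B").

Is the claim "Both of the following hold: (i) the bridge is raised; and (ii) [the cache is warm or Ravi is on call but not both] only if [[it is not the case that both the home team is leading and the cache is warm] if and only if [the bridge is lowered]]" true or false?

False

Let W = "the bridge is raised" (F), D = "the cache is warm" (T), R = "Ravi is on call" (F), K = "the home team is leading" (F).
In symbols: W & ((D xor R) -> ((K nand D) <-> ~W))

D xor R = T xor F = T
K nand D = F nand T = T
~W = ~F = T
(K nand D) <-> ~W = T <-> T = T
(D xor R) -> ((K nand D) <-> ~W) = T -> T = T
W & ((D xor R) -> ((K nand D) <-> ~W)) = F & T = F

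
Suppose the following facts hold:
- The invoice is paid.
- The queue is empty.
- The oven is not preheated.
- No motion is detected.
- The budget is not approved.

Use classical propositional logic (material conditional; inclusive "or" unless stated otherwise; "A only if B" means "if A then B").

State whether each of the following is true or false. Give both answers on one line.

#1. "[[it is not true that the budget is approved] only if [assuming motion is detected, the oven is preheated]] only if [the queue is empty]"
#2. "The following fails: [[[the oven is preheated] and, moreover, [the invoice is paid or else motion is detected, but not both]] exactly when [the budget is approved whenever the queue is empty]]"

Let S = "the budget is approved" (F), G = "motion is detected" (F), H = "the oven is preheated" (F), N = "the queue is empty" (T), D = "the invoice is paid" (T).

#1: Formalization: (¬S → (G → H)) → N

¬S = ¬F = T
G → H = F → F = T
¬S → (G → H) = T → T = T
(¬S → (G → H)) → N = T → T = T
Thus #1 is true.

#2: Formalization: ¬((H ∧ (D ⊕ G)) ↔ (N → S))

D ⊕ G = T ⊕ F = T
H ∧ (D ⊕ G) = F ∧ T = F
N → S = T → F = F
(H ∧ (D ⊕ G)) ↔ (N → S) = F ↔ F = T
¬((H ∧ (D ⊕ G)) ↔ (N → S)) = ¬T = F
Hence #2 is false.

#1 T, #2 F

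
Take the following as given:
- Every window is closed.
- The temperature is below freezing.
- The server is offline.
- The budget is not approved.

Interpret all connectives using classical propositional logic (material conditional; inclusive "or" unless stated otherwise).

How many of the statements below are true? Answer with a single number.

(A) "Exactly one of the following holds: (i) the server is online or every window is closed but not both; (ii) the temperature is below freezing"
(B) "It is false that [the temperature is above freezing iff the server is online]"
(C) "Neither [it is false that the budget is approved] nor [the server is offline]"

Let R = "the server is online" (F), P = "a window is open" (F), Q = "the temperature is below freezing" (T), S = "the budget is approved" (F).

(A): In symbols: (R ⊕ ¬P) ⊕ Q

¬P = ¬F = T
R ⊕ ¬P = F ⊕ T = T
(R ⊕ ¬P) ⊕ Q = T ⊕ T = F
So (A) is false.

(B): This is ¬(¬Q ↔ R).

¬Q = ¬T = F
¬Q ↔ R = F ↔ F = T
¬(¬Q ↔ R) = ¬T = F
Hence (B) is false.

(C): In symbols: ¬S ↓ ¬R

¬S = ¬F = T
¬R = ¬F = T
¬S ↓ ¬R = T ↓ T = F
Thus (C) is false.

Count: 0.

0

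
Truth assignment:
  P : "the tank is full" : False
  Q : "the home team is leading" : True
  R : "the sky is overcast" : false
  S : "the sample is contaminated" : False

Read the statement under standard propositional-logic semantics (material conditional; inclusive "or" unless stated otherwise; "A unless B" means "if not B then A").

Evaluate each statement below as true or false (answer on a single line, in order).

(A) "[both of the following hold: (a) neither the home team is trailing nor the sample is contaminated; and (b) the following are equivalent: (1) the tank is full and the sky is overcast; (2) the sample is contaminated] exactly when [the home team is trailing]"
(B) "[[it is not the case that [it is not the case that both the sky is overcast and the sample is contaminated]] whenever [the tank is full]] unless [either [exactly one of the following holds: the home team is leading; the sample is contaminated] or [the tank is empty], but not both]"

(A): Formalization: ((~Q nor S) & ((P & R) <-> S)) <-> ~Q

~Q = ~T = F
~Q nor S = F nor F = T
P & R = F & F = F
(P & R) <-> S = F <-> F = T
(~Q nor S) & ((P & R) <-> S) = T & T = T
~Q = ~T = F
((~Q nor S) & ((P & R) <-> S)) <-> ~Q = T <-> F = F
Thus (A) is false.

(B): Parsed as (P -> ~(R nand S)) | ((Q xor S) xor ~P)

R nand S = F nand F = T
~(R nand S) = ~T = F
P -> ~(R nand S) = F -> F = T
Q xor S = T xor F = T
~P = ~F = T
(Q xor S) xor ~P = T xor T = F
(P -> ~(R nand S)) | ((Q xor S) xor ~P) = T | F = T
So (B) is true.

(A) F / (B) T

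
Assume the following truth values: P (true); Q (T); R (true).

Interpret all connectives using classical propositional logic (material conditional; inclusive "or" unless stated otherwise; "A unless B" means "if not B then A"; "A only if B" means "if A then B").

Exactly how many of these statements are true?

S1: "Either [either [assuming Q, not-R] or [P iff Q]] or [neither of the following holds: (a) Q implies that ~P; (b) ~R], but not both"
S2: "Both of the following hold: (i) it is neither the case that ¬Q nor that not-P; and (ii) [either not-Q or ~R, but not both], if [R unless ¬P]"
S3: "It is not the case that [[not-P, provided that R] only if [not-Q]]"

0

S1: This is ((Q → ¬R) ∨ (P ↔ Q)) ⊕ ((Q → ¬P) ↓ ¬R).

¬R = ¬T = F
Q → ¬R = T → F = F
P ↔ Q = T ↔ T = T
(Q → ¬R) ∨ (P ↔ Q) = F ∨ T = T
¬P = ¬T = F
Q → ¬P = T → F = F
¬R = ¬T = F
(Q → ¬P) ↓ ¬R = F ↓ F = T
((Q → ¬R) ∨ (P ↔ Q)) ⊕ ((Q → ¬P) ↓ ¬R) = T ⊕ T = F
Thus S1 is false.

S2: Parsed as (¬Q ↓ ¬P) ∧ ((R ∨ ¬P) → (¬Q ⊕ ¬R))

¬Q = ¬T = F
¬P = ¬T = F
¬Q ↓ ¬P = F ↓ F = T
¬P = ¬T = F
R ∨ ¬P = T ∨ F = T
¬Q = ¬T = F
¬R = ¬T = F
¬Q ⊕ ¬R = F ⊕ F = F
(R ∨ ¬P) → (¬Q ⊕ ¬R) = T → F = F
(¬Q ↓ ¬P) ∧ ((R ∨ ¬P) → (¬Q ⊕ ¬R)) = T ∧ F = F
Thus S2 is false.

S3: In symbols: ¬((R → ¬P) → ¬Q)

¬P = ¬T = F
R → ¬P = T → F = F
¬Q = ¬T = F
(R → ¬P) → ¬Q = F → F = T
¬((R → ¬P) → ¬Q) = ¬T = F
Hence S3 is false.

0 of the 3 statements are true (none).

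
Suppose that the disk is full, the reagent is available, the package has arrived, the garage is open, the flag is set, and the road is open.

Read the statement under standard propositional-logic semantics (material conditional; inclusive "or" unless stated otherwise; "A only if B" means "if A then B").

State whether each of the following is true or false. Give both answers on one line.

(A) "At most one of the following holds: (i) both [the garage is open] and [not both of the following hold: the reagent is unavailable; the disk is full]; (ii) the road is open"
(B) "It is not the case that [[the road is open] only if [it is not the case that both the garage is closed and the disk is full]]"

Let D = "the garage is closed" (False), K = "the reagent is available" (True), M = "the disk is full" (True), G = "the road is closed" (False).

(A): In symbols: (not D and (not K nand M)) nand not G

not D = not False = True
not K = not True = False
not K nand M = False nand True = True
not D and (not K nand M) = True and True = True
not G = not False = True
(not D and (not K nand M)) nand not G = True nand True = False
Thus (A) is false.

(B): This is not (not G -> (D nand M)).

not G = not False = True
D nand M = False nand True = True
not G -> (D nand M) = True -> True = True
not (not G -> (D nand M)) = not True = False
So (B) is false.

(A) False, (B) False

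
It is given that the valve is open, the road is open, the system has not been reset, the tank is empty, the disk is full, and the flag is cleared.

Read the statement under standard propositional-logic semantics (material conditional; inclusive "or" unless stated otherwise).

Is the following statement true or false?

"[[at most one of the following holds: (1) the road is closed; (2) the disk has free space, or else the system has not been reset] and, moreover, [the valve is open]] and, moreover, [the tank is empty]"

Let Q = "the road is closed" (F), U = "the disk is full" (T), R = "the system has been reset" (F), P = "the valve is open" (T), S = "the tank is full" (F).
In symbols: ((Q ↑ (¬U ∨ ¬R)) ∧ P) ∧ ¬S

¬U = ¬T = F
¬R = ¬F = T
¬U ∨ ¬R = F ∨ T = T
Q ↑ (¬U ∨ ¬R) = F ↑ T = T
(Q ↑ (¬U ∨ ¬R)) ∧ P = T ∧ T = T
¬S = ¬F = T
((Q ↑ (¬U ∨ ¬R)) ∧ P) ∧ ¬S = T ∧ T = T

The statement is true.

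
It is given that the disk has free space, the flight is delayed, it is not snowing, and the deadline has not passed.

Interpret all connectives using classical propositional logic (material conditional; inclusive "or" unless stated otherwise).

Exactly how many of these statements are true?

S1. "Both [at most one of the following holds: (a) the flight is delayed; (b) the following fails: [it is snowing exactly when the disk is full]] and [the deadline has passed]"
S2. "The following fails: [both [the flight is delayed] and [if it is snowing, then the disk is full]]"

0

Let S = "the flight is delayed" (True), D = "it is snowing" (False), G = "the disk is full" (False), R = "the deadline has passed" (False).

S1: In symbols: (S nand not (D iff G)) and R

D iff G = False iff False = True
not (D iff G) = not True = False
S nand not (D iff G) = True nand False = True
(S nand not (D iff G)) and R = True and False = False
Thus S1 is false.

S2: In symbols: not (S and (D -> G))

D -> G = False -> False = True
S and (D -> G) = True and True = True
not (S and (D -> G)) = not True = False
So S2 is false.

0 of the 2 statements are true (none).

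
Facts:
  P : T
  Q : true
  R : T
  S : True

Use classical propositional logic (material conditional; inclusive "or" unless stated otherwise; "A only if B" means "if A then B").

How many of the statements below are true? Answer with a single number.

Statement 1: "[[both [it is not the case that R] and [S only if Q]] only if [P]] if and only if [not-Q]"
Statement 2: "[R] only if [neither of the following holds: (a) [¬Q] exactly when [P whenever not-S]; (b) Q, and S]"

0

Statement 1: In symbols: ((not R and (S -> Q)) -> P) iff not Q

not R = not True = False
S -> Q = True -> True = True
not R and (S -> Q) = False and True = False
(not R and (S -> Q)) -> P = False -> True = True
not Q = not True = False
((not R and (S -> Q)) -> P) iff not Q = True iff False = False
So Statement 1 is false.

Statement 2: Parsed as R -> ((not Q iff (not S -> P)) nor (Q and S))

not Q = not True = False
not S = not True = False
not S -> P = False -> True = True
not Q iff (not S -> P) = False iff True = False
Q and S = True and True = True
(not Q iff (not S -> P)) nor (Q and S) = False nor True = False
R -> ((not Q iff (not S -> P)) nor (Q and S)) = True -> False = False
Thus Statement 2 is false.

True statements: 0 (none).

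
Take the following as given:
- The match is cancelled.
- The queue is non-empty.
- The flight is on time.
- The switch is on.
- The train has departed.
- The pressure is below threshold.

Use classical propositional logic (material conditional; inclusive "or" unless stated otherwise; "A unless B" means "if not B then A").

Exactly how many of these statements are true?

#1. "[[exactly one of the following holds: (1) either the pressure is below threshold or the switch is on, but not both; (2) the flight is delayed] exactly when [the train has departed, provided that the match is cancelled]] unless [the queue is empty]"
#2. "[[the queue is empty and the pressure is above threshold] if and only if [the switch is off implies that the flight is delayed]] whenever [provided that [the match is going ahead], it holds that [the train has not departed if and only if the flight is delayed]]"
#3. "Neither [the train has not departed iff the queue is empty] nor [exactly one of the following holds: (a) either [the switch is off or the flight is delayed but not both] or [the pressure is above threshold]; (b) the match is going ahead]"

0

Let G = "the pressure is above threshold" (False), D = "the switch is on" (True), U = "the flight is delayed" (False), Q = "the match is cancelled" (True), H = "the train has departed" (True), R = "the queue is empty" (False).

#1: Formalization: (((not G xor D) xor U) iff (Q -> H)) or R

not G = not False = True
not G xor D = True xor True = False
(not G xor D) xor U = False xor False = False
Q -> H = True -> True = True
((not G xor D) xor U) iff (Q -> H) = False iff True = False
(((not G xor D) xor U) iff (Q -> H)) or R = False or False = False
Hence #1 is false.

#2: Formalization: (not Q -> (not H iff U)) -> ((R and G) iff (not D -> U))

not Q = not True = False
not H = not True = False
not H iff U = False iff False = True
not Q -> (not H iff U) = False -> True = True
R and G = False and False = False
not D = not True = False
not D -> U = False -> False = True
(R and G) iff (not D -> U) = False iff True = False
(not Q -> (not H iff U)) -> ((R and G) iff (not D -> U)) = True -> False = False
So #2 is false.

#3: In symbols: (not H iff R) nor (((not D xor U) or G) xor not Q)

not H = not True = False
not H iff R = False iff False = True
not D = not True = False
not D xor U = False xor False = False
(not D xor U) or G = False or False = False
not Q = not True = False
((not D xor U) or G) xor not Q = False xor False = False
(not H iff R) nor (((not D xor U) or G) xor not Q) = True nor False = False
Thus #3 is false.

Count: 0.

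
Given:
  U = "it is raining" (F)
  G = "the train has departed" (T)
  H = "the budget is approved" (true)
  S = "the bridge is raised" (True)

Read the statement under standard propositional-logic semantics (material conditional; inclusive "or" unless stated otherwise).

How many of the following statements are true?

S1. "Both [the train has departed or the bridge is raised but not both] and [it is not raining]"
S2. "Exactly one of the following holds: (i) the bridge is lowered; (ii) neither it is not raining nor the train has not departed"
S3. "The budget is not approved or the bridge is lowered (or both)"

S1: Parsed as (G xor S) & ~U

G xor S = T xor T = F
~U = ~F = T
(G xor S) & ~U = F & T = F
So S1 is false.

S2: Parsed as ~S xor (~U nor ~G)

~S = ~T = F
~U = ~F = T
~G = ~T = F
~U nor ~G = T nor F = F
~S xor (~U nor ~G) = F xor F = F
Hence S2 is false.

S3: In symbols: ~H | ~S

~H = ~T = F
~S = ~T = F
~H | ~S = F | F = F
So S3 is false.

Count: 0.

0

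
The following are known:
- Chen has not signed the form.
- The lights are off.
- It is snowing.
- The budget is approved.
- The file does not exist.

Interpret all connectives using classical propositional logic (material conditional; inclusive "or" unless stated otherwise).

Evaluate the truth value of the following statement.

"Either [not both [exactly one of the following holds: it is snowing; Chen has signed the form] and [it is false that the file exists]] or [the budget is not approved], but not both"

False.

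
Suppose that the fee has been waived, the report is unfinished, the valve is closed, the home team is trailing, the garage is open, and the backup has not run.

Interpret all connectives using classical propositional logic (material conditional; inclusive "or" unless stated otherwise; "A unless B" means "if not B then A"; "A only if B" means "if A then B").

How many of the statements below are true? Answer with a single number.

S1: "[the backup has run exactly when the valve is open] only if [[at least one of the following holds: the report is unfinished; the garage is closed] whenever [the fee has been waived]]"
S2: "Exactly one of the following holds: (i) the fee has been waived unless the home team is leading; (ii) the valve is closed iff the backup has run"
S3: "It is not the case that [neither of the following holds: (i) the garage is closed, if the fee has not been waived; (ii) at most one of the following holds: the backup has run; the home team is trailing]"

3

Let M = "the backup has run" (F), D = "the valve is open" (F), S = "the fee has been waived" (T), Q = "the report is finished" (F), R = "the garage is closed" (F), G = "the home team is leading" (F).

S1: Parsed as (M ↔ D) → (S → (¬Q ∨ R))

M ↔ D = F ↔ F = T
¬Q = ¬F = T
¬Q ∨ R = T ∨ F = T
S → (¬Q ∨ R) = T → T = T
(M ↔ D) → (S → (¬Q ∨ R)) = T → T = T
Hence S1 is true.

S2: Formalization: (S ∨ G) ⊕ (¬D ↔ M)

S ∨ G = T ∨ F = T
¬D = ¬F = T
¬D ↔ M = T ↔ F = F
(S ∨ G) ⊕ (¬D ↔ M) = T ⊕ F = T
Hence S2 is true.

S3: Parsed as ¬((¬S → R) ↓ (M ↑ ¬G))

¬S = ¬T = F
¬S → R = F → F = T
¬G = ¬F = T
M ↑ ¬G = F ↑ T = T
(¬S → R) ↓ (M ↑ ¬G) = T ↓ T = F
¬((¬S → R) ↓ (M ↑ ¬G)) = ¬F = T
Hence S3 is true.

3 of the 3 statements are true.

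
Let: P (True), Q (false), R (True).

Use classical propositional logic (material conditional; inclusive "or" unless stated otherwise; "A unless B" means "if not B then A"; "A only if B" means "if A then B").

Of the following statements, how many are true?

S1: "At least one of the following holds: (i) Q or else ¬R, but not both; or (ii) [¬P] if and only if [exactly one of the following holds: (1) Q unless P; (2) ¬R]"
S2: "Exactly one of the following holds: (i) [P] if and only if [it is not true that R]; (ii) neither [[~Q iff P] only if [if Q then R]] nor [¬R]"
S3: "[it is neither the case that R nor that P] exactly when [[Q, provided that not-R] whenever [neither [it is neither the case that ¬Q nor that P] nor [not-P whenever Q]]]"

0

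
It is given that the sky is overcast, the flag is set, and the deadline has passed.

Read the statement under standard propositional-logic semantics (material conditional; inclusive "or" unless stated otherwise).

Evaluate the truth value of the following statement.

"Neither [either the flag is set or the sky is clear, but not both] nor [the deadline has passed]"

False

Let R = "the flag is set" (True), V = "the sky is overcast" (True), P = "the deadline has passed" (True).
In symbols: (R xor not V) nor P

not V = not True = False
R xor not V = True xor False = True
(R xor not V) nor P = True nor True = False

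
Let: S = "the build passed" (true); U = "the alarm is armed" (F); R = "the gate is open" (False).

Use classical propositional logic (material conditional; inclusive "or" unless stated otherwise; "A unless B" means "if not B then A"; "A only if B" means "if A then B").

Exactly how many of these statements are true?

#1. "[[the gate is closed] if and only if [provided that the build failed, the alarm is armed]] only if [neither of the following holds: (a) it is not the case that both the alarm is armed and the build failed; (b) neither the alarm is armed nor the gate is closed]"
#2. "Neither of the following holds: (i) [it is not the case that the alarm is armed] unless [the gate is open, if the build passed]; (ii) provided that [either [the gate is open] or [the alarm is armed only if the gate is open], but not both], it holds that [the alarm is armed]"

#1: This is (¬R ↔ (¬S → U)) → ((U ↑ ¬S) ↓ (U ↓ ¬R)).

¬R = ¬F = T
¬S = ¬T = F
¬S → U = F → F = T
¬R ↔ (¬S → U) = T ↔ T = T
¬S = ¬T = F
U ↑ ¬S = F ↑ F = T
¬R = ¬F = T
U ↓ ¬R = F ↓ T = F
(U ↑ ¬S) ↓ (U ↓ ¬R) = T ↓ F = F
(¬R ↔ (¬S → U)) → ((U ↑ ¬S) ↓ (U ↓ ¬R)) = T → F = F
Hence #1 is false.

#2: This is (¬U ∨ (S → R)) ↓ ((R ⊕ (U → R)) → U).

¬U = ¬F = T
S → R = T → F = F
¬U ∨ (S → R) = T ∨ F = T
U → R = F → F = T
R ⊕ (U → R) = F ⊕ T = T
(R ⊕ (U → R)) → U = T → F = F
(¬U ∨ (S → R)) ↓ ((R ⊕ (U → R)) → U) = T ↓ F = F
Thus #2 is false.

Count: 0.

0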